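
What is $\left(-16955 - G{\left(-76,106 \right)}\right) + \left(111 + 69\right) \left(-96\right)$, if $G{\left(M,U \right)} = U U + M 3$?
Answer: $-45243$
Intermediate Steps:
$G{\left(M,U \right)} = U^{2} + 3 M$
$\left(-16955 - G{\left(-76,106 \right)}\right) + \left(111 + 69\right) \left(-96\right) = \left(-16955 - \left(106^{2} + 3 \left(-76\right)\right)\right) + \left(111 + 69\right) \left(-96\right) = \left(-16955 - \left(11236 - 228\right)\right) + 180 \left(-96\right) = \left(-16955 - 11008\right) - 17280 = -27963 - 17280 = -45243$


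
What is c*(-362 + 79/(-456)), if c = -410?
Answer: 33855955/228 ≈ 1.4849e+5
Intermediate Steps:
c*(-362 + 79/(-456)) = -410*(-362 + 79/(-456)) = -410*(-362 + 79*(-1/456)) = -410*(-362 - 79/456) = -410*(-165151/456) = 33855955/228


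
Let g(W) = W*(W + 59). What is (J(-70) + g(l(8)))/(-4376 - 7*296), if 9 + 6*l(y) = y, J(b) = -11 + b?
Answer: 3269/232128 ≈ 0.014083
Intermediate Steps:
l(y) = -3/2 + y/6
g(W) = W*(59 + W)
(J(-70) + g(l(8)))/(-4376 - 7*296) = ((-11 - 70) + (-3/2 + (⅙)*8)*(59 + (-3/2 + (⅙)*8)))/(-4376 - 7*296) = (-81 + (-3/2 + 4/3)*(59 + (-3/2 + 4/3)))/(-4376 - 2072) = (-81 - (59 - ⅙)/6)/(-6448) = (-81 - ⅙*353/6)*(-1/6448) = (-81 - 353/36)*(-1/6448) = -3269/36*(-1/6448) = 3269/232128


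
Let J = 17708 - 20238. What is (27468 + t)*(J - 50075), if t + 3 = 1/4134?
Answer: -1990929353385/1378 ≈ -1.4448e+9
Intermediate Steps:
J = -2530
t = -12401/4134 (t = -3 + 1/4134 = -12401/4134 ≈ -2.9998)
(27468 + t)*(J - 50075) = (27468 - 12401/4134)*(-2530 - 50075) = (113540311/4134)*(-52605) = -1990929353385/1378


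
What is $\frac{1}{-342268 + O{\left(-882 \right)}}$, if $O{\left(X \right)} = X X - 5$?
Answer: $\frac{1}{435651} \approx 2.2954 \cdot 10^{-6}$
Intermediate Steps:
$O{\left(X \right)} = -5 + X^{2}$ ($O{\left(X \right)} = X^{2} - 5 = -5 + X^{2}$)
$\frac{1}{-342268 + O{\left(-882 \right)}} = \frac{1}{-342268 - \left(5 - \left(-882\right)^{2}\right)} = \frac{1}{-342268 + \left(-5 + 777924\right)} = \frac{1}{-342268 + 777919} = \frac{1}{435651}$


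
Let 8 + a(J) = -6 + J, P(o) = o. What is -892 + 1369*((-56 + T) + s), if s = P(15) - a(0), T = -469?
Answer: -679916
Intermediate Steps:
a(J) = -14 + J (a(J) = -8 + (-6 + J) = -14 + J)
s = 29 (s = 15 - (-14 + 0) = 15 - 1*(-14) = 15 + 14 = 29)
-892 + 1369*((-56 + T) + s) = -892 + 1369*((-56 - 469) + 29) = -892 + 1369*(-525 + 29) = -892 + 1369*(-496) = -892 - 679024 = -679916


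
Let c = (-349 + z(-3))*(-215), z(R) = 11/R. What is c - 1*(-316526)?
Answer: 1177048/3 ≈ 3.9235e+5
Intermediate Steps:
c = 227470/3 (c = (-349 + 11/(-3))*(-215) = (-349 + 11*(-⅓))*(-215) = (-349 - 11/3)*(-215) = -1058/3*(-215) = 227470/3 ≈ 75823.)
c - 1*(-316526) = 227470/3 - 1*(-316526) = 227470/3 + 316526 = 1177048/3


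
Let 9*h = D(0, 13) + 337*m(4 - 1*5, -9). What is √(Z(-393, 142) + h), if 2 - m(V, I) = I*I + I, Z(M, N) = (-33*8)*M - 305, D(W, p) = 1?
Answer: √100826 ≈ 317.53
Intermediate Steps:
Z(M, N) = -305 - 264*M (Z(M, N) = -264*M - 305 = -305 - 264*M)
m(V, I) = 2 - I - I² (m(V, I) = 2 - (I*I + I) = 2 - (I² + I) = 2 - (I + I²) = 2 + (-I - I²) = 2 - I - I²)
h = -2621 (h = (1 + 337*(2 - 1*(-9) - 1*(-9)²))/9 = (1 + 337*(2 + 9 - 1*81))/9 = (1 + 337*(2 + 9 - 81))/9 = (1 + 337*(-70))/9 = (1 - 23590)/9 = (⅑)*(-23589) = -2621)
√(Z(-393, 142) + h) = √((-305 - 264*(-393)) - 2621) = √((-305 + 103752) - 2621) = √(103447 - 2621) = √100826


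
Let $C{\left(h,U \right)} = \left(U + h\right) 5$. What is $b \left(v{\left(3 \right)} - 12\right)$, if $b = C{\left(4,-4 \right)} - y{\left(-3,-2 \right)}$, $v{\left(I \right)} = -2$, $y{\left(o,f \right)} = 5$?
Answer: $70$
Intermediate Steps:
$C{\left(h,U \right)} = 5 U + 5 h$
$b = -5$ ($b = \left(5 \left(-4\right) + 5 \cdot 4\right) - 5 = \left(-20 + 20\right) - 5 = 0 - 5 = -5$)
$b \left(v{\left(3 \right)} - 12\right) = - 5 \left(-2 - 12\right) = \left(-5\right) \left(-14\right) = 70$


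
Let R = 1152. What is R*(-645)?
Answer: -743040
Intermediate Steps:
R*(-645) = 1152*(-645) = -743040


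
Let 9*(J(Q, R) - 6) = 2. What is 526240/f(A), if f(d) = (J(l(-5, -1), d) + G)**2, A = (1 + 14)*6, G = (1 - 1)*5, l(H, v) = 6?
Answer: 1332045/98 ≈ 13592.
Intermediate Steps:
J(Q, R) = 56/9 (J(Q, R) = 6 + (1/9)*2 = 6 + 2/9 = 56/9)
G = 0 (G = 0*5 = 0)
A = 90 (A = 15*6 = 90)
f(d) = 3136/81 (f(d) = (56/9 + 0)**2 = (56/9)**2 = 3136/81)
526240/f(A) = 526240/(3136/81) = 526240*(81/3136) = 1332045/98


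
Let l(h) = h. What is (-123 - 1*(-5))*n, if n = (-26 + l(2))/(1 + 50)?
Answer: 944/17 ≈ 55.529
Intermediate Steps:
n = -8/17 (n = (-26 + 2)/(1 + 50) = -24/51 = -24*1/51 = -8/17 ≈ -0.47059)
(-123 - 1*(-5))*n = (-123 - 1*(-5))*(-8/17) = (-123 + 5)*(-8/17) = -118*(-8/17) = 944/17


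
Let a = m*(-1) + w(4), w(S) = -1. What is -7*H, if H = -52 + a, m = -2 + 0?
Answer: 357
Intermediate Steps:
m = -2
a = 1 (a = -2*(-1) - 1 = 2 - 1 = 1)
H = -51 (H = -52 + 1 = -51)
-7*H = -7*(-51) = 357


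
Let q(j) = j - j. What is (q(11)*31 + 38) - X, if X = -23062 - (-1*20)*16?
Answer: 22780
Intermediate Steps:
q(j) = 0
X = -22742 (X = -23062 - (-20)*16 = -23062 - 1*(-320) = -23062 + 320 = -22742)
(q(11)*31 + 38) - X = (0*31 + 38) - 1*(-22742) = (0 + 38) + 22742 = 38 + 22742 = 22780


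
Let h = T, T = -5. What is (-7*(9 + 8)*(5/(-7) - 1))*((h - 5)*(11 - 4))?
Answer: -14280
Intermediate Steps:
h = -5
(-7*(9 + 8)*(5/(-7) - 1))*((h - 5)*(11 - 4)) = (-7*(9 + 8)*(5/(-7) - 1))*((-5 - 5)*(11 - 4)) = (-119*(5*(-1/7) - 1))*(-10*7) = -119*(-5/7 - 1)*(-70) = -119*(-12)/7*(-70) = -7*(-204/7)*(-70) = 204*(-70) = -14280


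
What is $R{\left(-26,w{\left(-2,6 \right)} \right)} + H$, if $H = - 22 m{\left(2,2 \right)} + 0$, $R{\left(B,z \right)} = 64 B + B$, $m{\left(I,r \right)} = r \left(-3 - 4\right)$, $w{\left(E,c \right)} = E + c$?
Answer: $-1382$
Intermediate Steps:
$m{\left(I,r \right)} = - 7 r$ ($m{\left(I,r \right)} = r \left(-7\right) = - 7 r$)
$R{\left(B,z \right)} = 65 B$
$H = 308$ ($H = - 22 \left(\left(-7\right) 2\right) + 0 = \left(-22\right) \left(-14\right) + 0 = 308 + 0 = 308$)
$R{\left(-26,w{\left(-2,6 \right)} \right)} + H = 65 \left(-26\right) + 308 = -1690 + 308 = -1382$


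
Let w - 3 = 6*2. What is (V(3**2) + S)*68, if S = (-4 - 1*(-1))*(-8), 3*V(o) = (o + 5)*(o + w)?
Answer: 9248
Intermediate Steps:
w = 15 (w = 3 + 6*2 = 3 + 12 = 15)
V(o) = (5 + o)*(15 + o)/3 (V(o) = ((o + 5)*(o + 15))/3 = ((5 + o)*(15 + o))/3 = (5 + o)*(15 + o)/3)
S = 24 (S = (-4 + 1)*(-8) = -3*(-8) = 24)
(V(3**2) + S)*68 = ((25 + (3**2)**2/3 + (20/3)*3**2) + 24)*68 = ((25 + (1/3)*9**2 + (20/3)*9) + 24)*68 = ((25 + (1/3)*81 + 60) + 24)*68 = ((25 + 27 + 60) + 24)*68 = (112 + 24)*68 = 136*68 = 9248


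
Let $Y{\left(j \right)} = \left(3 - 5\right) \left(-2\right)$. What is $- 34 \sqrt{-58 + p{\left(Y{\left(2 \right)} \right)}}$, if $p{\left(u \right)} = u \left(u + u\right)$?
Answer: $- 34 i \sqrt{26} \approx - 173.37 i$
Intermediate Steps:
$Y{\left(j \right)} = 4$ ($Y{\left(j \right)} = \left(-2\right) \left(-2\right) = 4$)
$p{\left(u \right)} = 2 u^{2}$ ($p{\left(u \right)} = u 2 u = 2 u^{2}$)
$- 34 \sqrt{-58 + p{\left(Y{\left(2 \right)} \right)}} = - 34 \sqrt{-58 + 2 \cdot 4^{2}} = - 34 \sqrt{-58 + 2 \cdot 16} = - 34 \sqrt{-58 + 32} = - 34 \sqrt{-26} = - 34 i \sqrt{26}$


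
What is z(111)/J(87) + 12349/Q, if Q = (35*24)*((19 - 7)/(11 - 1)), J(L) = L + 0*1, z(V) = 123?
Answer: 399449/29232 ≈ 13.665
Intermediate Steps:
J(L) = L (J(L) = L + 0 = L)
Q = 1008 (Q = 840*(12/10) = 840*(12*(⅒)) = 840*(6/5) = 1008)
z(111)/J(87) + 12349/Q = 123/87 + 12349/1008 = 123*(1/87) + 12349*(1/1008) = 41/29 + 12349/1008 = 399449/29232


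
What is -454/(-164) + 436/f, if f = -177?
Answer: 4427/14514 ≈ 0.30502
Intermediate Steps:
-454/(-164) + 436/f = -454/(-164) + 436/(-177) = -454*(-1/164) + 436*(-1/177) = 227/82 - 436/177 = 4427/14514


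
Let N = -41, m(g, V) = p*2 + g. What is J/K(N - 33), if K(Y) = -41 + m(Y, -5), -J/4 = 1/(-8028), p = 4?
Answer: -1/214749 ≈ -4.6566e-6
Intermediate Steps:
m(g, V) = 8 + g (m(g, V) = 4*2 + g = 8 + g)
J = 1/2007 (J = -4/(-8028) = -4*(-1/8028) = 1/2007 ≈ 0.00049826)
K(Y) = -33 + Y (K(Y) = -41 + (8 + Y) = -33 + Y)
J/K(N - 33) = 1/(2007*(-33 + (-41 - 33))) = 1/(2007*(-33 - 74)) = (1/2007)/(-107) = (1/2007)*(-1/107) = -1/214749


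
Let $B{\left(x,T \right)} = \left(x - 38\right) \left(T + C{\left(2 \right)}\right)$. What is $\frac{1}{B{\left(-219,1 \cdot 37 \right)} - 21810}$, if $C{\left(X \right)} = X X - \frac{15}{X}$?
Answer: $- \frac{2}{60839} \approx -3.2874 \cdot 10^{-5}$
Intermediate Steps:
$C{\left(X \right)} = X^{2} - \frac{15}{X}$
$B{\left(x,T \right)} = \left(-38 + x\right) \left(- \frac{7}{2} + T\right)$ ($B{\left(x,T \right)} = \left(x - 38\right) \left(T + \frac{-15 + 2^{3}}{2}\right) = \left(-38 + x\right) \left(T + \frac{-15 + 8}{2}\right) = \left(-38 + x\right) \left(T + \frac{1}{2} \left(-7\right)\right) = \left(-38 + x\right) \left(T - \frac{7}{2}\right) = \left(-38 + x\right) \left(- \frac{7}{2} + T\right)$)
$\frac{1}{B{\left(-219,1 \cdot 37 \right)} - 21810} = \frac{1}{\left(133 - 38 \cdot 1 \cdot 37 - - \frac{1533}{2} + 1 \cdot 37 \left(-219\right)\right) - 21810} = \frac{1}{\left(133 - 1406 + \frac{1533}{2} + 37 \left(-219\right)\right) - 21810} = \frac{1}{\left(133 - 1406 + \frac{1533}{2} - 8103\right) - 21810} = \frac{1}{- \frac{17219}{2} - 21810} = \frac{1}{- \frac{60839}{2}} = - \frac{2}{60839}$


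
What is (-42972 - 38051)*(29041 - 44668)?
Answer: 1266146421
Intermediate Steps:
(-42972 - 38051)*(29041 - 44668) = -81023*(-15627) = 1266146421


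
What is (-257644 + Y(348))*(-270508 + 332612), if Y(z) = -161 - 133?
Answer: -16018981552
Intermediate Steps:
Y(z) = -294
(-257644 + Y(348))*(-270508 + 332612) = (-257644 - 294)*(-270508 + 332612) = -257938*62104 = -16018981552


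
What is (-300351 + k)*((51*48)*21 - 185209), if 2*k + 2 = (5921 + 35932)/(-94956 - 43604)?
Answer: 11136737320431493/277120 ≈ 4.0187e+10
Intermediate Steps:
k = -318973/277120 (k = -1 + ((5921 + 35932)/(-94956 - 43604))/2 = -1 + (41853/(-138560))/2 = -1 + (41853*(-1/138560))/2 = -1 + (½)*(-41853/138560) = -1 - 41853/277120 = -318973/277120 ≈ -1.1510)
(-300351 + k)*((51*48)*21 - 185209) = (-300351 - 318973/277120)*((51*48)*21 - 185209) = -83233588093*(2448*21 - 185209)/277120 = -83233588093*(51408 - 185209)/277120 = -83233588093/277120*(-133801) = 11136737320431493/277120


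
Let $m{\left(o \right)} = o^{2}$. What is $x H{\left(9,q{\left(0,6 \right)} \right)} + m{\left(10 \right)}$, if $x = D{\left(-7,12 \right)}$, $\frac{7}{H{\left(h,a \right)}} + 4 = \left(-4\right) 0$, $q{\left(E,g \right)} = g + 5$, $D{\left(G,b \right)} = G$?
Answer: $\frac{449}{4} \approx 112.25$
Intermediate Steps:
$q{\left(E,g \right)} = 5 + g$
$H{\left(h,a \right)} = - \frac{7}{4}$ ($H{\left(h,a \right)} = \frac{7}{-4 - 0} = \frac{7}{-4 + 0} = \frac{7}{-4} = 7 \left(- \frac{1}{4}\right) = - \frac{7}{4}$)
$x = -7$
$x H{\left(9,q{\left(0,6 \right)} \right)} + m{\left(10 \right)} = \left(-7\right) \left(- \frac{7}{4}\right) + 10^{2} = \frac{49}{4} + 100 = \frac{449}{4}$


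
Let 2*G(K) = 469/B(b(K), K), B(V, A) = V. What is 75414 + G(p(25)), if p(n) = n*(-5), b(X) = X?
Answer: 18853031/250 ≈ 75412.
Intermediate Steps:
p(n) = -5*n
G(K) = 469/(2*K) (G(K) = (469/K)/2 = 469/(2*K))
75414 + G(p(25)) = 75414 + 469/(2*((-5*25))) = 75414 + (469/2)/(-125) = 75414 + (469/2)*(-1/125) = 75414 - 469/250 = 18853031/250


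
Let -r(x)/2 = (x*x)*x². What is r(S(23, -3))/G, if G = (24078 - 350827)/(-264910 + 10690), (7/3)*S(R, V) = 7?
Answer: -41183640/326749 ≈ -126.04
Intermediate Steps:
S(R, V) = 3 (S(R, V) = (3/7)*7 = 3)
G = 326749/254220 (G = -326749/(-254220) = -326749*(-1/254220) = 326749/254220 ≈ 1.2853)
r(x) = -2*x⁴ (r(x) = -2*x*x*x² = -2*x²*x² = -2*x⁴)
r(S(23, -3))/G = (-2*3⁴)/(326749/254220) = -2*81*(254220/326749) = -162*254220/326749 = -41183640/326749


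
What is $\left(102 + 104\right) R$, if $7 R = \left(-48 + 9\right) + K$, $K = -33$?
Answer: $- \frac{14832}{7} \approx -2118.9$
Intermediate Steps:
$R = - \frac{72}{7}$ ($R = \frac{\left(-48 + 9\right) - 33}{7} = \frac{-39 - 33}{7} = \frac{1}{7} \left(-72\right) = - \frac{72}{7} \approx -10.286$)
$\left(102 + 104\right) R = \left(102 + 104\right) \left(- \frac{72}{7}\right) = 206 \left(- \frac{72}{7}\right) = - \frac{14832}{7}$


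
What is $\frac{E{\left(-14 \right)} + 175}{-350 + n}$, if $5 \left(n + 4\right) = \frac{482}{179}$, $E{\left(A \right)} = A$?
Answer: $- \frac{144095}{316348} \approx -0.4555$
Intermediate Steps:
$n = - \frac{3098}{895}$ ($n = -4 + \frac{482 \cdot \frac{1}{179}}{5} = -4 + \frac{1}{5} \cdot \frac{482}{179} = -4 + \frac{482}{895} = - \frac{3098}{895} \approx -3.4615$)
$\frac{E{\left(-14 \right)} + 175}{-350 + n} = \frac{-14 + 175}{-350 - \frac{3098}{895}} = \frac{161}{- \frac{316348}{895}} = 161 \left(- \frac{895}{316348}\right) = - \frac{144095}{316348}$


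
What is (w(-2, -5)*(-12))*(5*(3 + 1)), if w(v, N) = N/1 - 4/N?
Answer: 1008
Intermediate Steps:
w(v, N) = N - 4/N (w(v, N) = N*1 - 4/N = N - 4/N)
(w(-2, -5)*(-12))*(5*(3 + 1)) = ((-5 - 4/(-5))*(-12))*(5*(3 + 1)) = ((-5 - 4*(-⅕))*(-12))*(5*4) = ((-5 + ⅘)*(-12))*20 = -21/5*(-12)*20 = (252/5)*20 = 1008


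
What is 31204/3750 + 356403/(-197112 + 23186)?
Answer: 2045337827/326111250 ≈ 6.2719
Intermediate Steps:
31204/3750 + 356403/(-197112 + 23186) = 31204*(1/3750) + 356403/(-173926) = 15602/1875 + 356403*(-1/173926) = 15602/1875 - 356403/173926 = 2045337827/326111250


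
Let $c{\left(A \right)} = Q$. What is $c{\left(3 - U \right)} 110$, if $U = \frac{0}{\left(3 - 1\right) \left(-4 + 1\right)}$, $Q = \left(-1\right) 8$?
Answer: $-880$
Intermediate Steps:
$Q = -8$
$U = 0$ ($U = \frac{0}{2 \left(-3\right)} = \frac{0}{-6} = 0 \left(- \frac{1}{6}\right) = 0$)
$c{\left(A \right)} = -8$
$c{\left(3 - U \right)} 110 = \left(-8\right) 110 = -880$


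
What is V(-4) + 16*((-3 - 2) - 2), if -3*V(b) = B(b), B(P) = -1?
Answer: -335/3 ≈ -111.67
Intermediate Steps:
V(b) = ⅓ (V(b) = -⅓*(-1) = ⅓)
V(-4) + 16*((-3 - 2) - 2) = ⅓ + 16*((-3 - 2) - 2) = ⅓ + 16*(-5 - 2) = ⅓ + 16*(-7) = ⅓ - 112 = -335/3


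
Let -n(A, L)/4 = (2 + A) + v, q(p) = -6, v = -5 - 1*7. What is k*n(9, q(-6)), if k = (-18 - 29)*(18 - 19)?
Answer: 188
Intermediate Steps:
v = -12 (v = -5 - 7 = -12)
n(A, L) = 40 - 4*A (n(A, L) = -4*((2 + A) - 12) = -4*(-10 + A) = 40 - 4*A)
k = 47 (k = -47*(-1) = 47)
k*n(9, q(-6)) = 47*(40 - 4*9) = 47*(40 - 36) = 47*4 = 188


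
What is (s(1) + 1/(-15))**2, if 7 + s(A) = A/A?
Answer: 8281/225 ≈ 36.804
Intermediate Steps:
s(A) = -6 (s(A) = -7 + A/A = -7 + 1 = -6)
(s(1) + 1/(-15))**2 = (-6 + 1/(-15))**2 = (-6 - 1/15)**2 = (-91/15)**2 = 8281/225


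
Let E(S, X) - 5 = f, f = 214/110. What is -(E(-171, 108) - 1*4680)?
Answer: 257018/55 ≈ 4673.1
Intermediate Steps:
f = 107/55 (f = 214*(1/110) = 107/55 ≈ 1.9455)
E(S, X) = 382/55 (E(S, X) = 5 + 107/55 = 382/55)
-(E(-171, 108) - 1*4680) = -(382/55 - 1*4680) = -(382/55 - 4680) = -1*(-257018/55) = 257018/55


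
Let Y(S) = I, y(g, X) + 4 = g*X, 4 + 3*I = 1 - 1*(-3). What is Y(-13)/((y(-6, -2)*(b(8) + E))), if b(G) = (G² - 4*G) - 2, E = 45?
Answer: 0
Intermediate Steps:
I = 0 (I = -4/3 + (1 - 1*(-3))/3 = -4/3 + (1 + 3)/3 = -4/3 + (⅓)*4 = -4/3 + 4/3 = 0)
b(G) = -2 + G² - 4*G
y(g, X) = -4 + X*g (y(g, X) = -4 + g*X = -4 + X*g)
Y(S) = 0
Y(-13)/((y(-6, -2)*(b(8) + E))) = 0/(((-4 - 2*(-6))*((-2 + 8² - 4*8) + 45))) = 0/(((-4 + 12)*((-2 + 64 - 32) + 45))) = 0/((8*(30 + 45))) = 0/((8*75)) = 0/600 = 0*(1/600) = 0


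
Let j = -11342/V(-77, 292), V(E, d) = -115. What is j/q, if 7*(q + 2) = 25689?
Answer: 79394/2952625 ≈ 0.026889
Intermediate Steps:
q = 25675/7 (q = -2 + (⅐)*25689 = -2 + 25689/7 = 25675/7 ≈ 3667.9)
j = 11342/115 (j = -11342/(-115) = -11342*(-1/115) = 11342/115 ≈ 98.626)
j/q = 11342/(115*(25675/7)) = (11342/115)*(7/25675) = 79394/2952625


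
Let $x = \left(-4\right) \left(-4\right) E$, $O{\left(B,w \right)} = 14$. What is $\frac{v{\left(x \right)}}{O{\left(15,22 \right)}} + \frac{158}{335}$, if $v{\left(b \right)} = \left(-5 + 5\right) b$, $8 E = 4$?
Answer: $\frac{158}{335} \approx 0.47164$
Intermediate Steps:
$E = \frac{1}{2}$ ($E = \frac{1}{8} \cdot 4 = \frac{1}{2} \approx 0.5$)
$x = 8$ ($x = \left(-4\right) \left(-4\right) \frac{1}{2} = 16 \cdot \frac{1}{2} = 8$)
$v{\left(b \right)} = 0$ ($v{\left(b \right)} = 0 b = 0$)
$\frac{v{\left(x \right)}}{O{\left(15,22 \right)}} + \frac{158}{335} = \frac{0}{14} + \frac{158}{335} = 0 \cdot \frac{1}{14} + 158 \cdot \frac{1}{335} = 0 + \frac{158}{335} = \frac{158}{335}$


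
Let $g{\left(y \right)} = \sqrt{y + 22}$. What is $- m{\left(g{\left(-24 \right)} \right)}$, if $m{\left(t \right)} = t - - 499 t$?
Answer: $- 500 i \sqrt{2} \approx - 707.11 i$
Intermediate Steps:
$g{\left(y \right)} = \sqrt{22 + y}$
$m{\left(t \right)} = 500 t$ ($m{\left(t \right)} = t + 499 t = 500 t$)
$- m{\left(g{\left(-24 \right)} \right)} = - 500 \sqrt{22 - 24} = - 500 \sqrt{-2} = - 500 i \sqrt{2}$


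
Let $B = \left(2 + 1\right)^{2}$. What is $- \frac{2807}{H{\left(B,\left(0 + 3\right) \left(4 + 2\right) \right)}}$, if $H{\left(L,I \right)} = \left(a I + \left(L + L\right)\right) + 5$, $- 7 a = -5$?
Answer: $- \frac{19649}{251} \approx -78.283$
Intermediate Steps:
$a = \frac{5}{7}$ ($a = \left(- \frac{1}{7}\right) \left(-5\right) = \frac{5}{7} \approx 0.71429$)
$B = 9$ ($B = 3^{2} = 9$)
$H{\left(L,I \right)} = 5 + 2 L + \frac{5 I}{7}$ ($H{\left(L,I \right)} = \left(\frac{5 I}{7} + \left(L + L\right)\right) + 5 = \left(\frac{5 I}{7} + 2 L\right) + 5 = \left(2 L + \frac{5 I}{7}\right) + 5 = 5 + 2 L + \frac{5 I}{7}$)
$- \frac{2807}{H{\left(B,\left(0 + 3\right) \left(4 + 2\right) \right)}} = - \frac{2807}{5 + 2 \cdot 9 + \frac{5 \left(0 + 3\right) \left(4 + 2\right)}{7}} = - \frac{2807}{5 + 18 + \frac{5 \cdot 3 \cdot 6}{7}} = - \frac{2807}{5 + 18 + \frac{5}{7} \cdot 18} = - \frac{2807}{5 + 18 + \frac{90}{7}} = - \frac{2807}{\frac{251}{7}} = \left(-2807\right) \frac{7}{251} = - \frac{19649}{251}$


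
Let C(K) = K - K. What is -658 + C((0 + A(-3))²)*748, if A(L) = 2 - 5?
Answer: -658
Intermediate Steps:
A(L) = -3
C(K) = 0
-658 + C((0 + A(-3))²)*748 = -658 + 0*748 = -658 + 0 = -658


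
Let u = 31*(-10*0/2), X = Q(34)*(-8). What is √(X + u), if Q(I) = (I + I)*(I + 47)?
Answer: 36*I*√34 ≈ 209.91*I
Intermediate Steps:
Q(I) = 2*I*(47 + I) (Q(I) = (2*I)*(47 + I) = 2*I*(47 + I))
X = -44064 (X = (2*34*(47 + 34))*(-8) = (2*34*81)*(-8) = 5508*(-8) = -44064)
u = 0 (u = 31*(0*(½)) = 31*0 = 0)
√(X + u) = √(-44064 + 0) = √(-44064) = 36*I*√34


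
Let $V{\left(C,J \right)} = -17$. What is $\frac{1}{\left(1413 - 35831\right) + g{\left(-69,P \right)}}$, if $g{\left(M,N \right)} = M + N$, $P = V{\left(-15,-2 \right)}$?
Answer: $- \frac{1}{34504} \approx -2.8982 \cdot 10^{-5}$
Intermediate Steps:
$P = -17$
$\frac{1}{\left(1413 - 35831\right) + g{\left(-69,P \right)}} = \frac{1}{\left(1413 - 35831\right) - 86} = \frac{1}{-34418 - 86} = \frac{1}{-34504} = - \frac{1}{34504}$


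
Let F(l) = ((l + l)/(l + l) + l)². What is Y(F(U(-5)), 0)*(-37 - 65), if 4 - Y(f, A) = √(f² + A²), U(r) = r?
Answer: 1224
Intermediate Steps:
F(l) = (1 + l)² (F(l) = ((2*l)/((2*l)) + l)² = ((2*l)*(1/(2*l)) + l)² = (1 + l)²)
Y(f, A) = 4 - √(A² + f²) (Y(f, A) = 4 - √(f² + A²) = 4 - √(A² + f²))
Y(F(U(-5)), 0)*(-37 - 65) = (4 - √(0² + ((1 - 5)²)²))*(-37 - 65) = (4 - √(0 + ((-4)²)²))*(-102) = (4 - √(0 + 16²))*(-102) = (4 - √(0 + 256))*(-102) = (4 - √256)*(-102) = (4 - 1*16)*(-102) = (4 - 16)*(-102) = -12*(-102) = 1224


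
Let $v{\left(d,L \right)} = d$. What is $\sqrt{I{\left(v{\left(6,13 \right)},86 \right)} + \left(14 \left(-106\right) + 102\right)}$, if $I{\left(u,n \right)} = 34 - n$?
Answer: $i \sqrt{1434} \approx 37.868 i$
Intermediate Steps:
$\sqrt{I{\left(v{\left(6,13 \right)},86 \right)} + \left(14 \left(-106\right) + 102\right)} = \sqrt{\left(34 - 86\right) + \left(14 \left(-106\right) + 102\right)} = \sqrt{\left(34 - 86\right) + \left(-1484 + 102\right)} = \sqrt{-52 - 1382} = \sqrt{-1434} = i \sqrt{1434}$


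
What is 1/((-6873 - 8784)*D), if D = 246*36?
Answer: -1/138658392 ≈ -7.2120e-9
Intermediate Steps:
D = 8856
1/((-6873 - 8784)*D) = 1/(-6873 - 8784*8856) = (1/8856)/(-15657) = -1/15657*1/8856 = -1/138658392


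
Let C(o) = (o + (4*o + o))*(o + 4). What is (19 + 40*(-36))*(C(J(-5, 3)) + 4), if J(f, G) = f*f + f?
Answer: -4098164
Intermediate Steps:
J(f, G) = f + f² (J(f, G) = f² + f = f + f²)
C(o) = 6*o*(4 + o) (C(o) = (o + 5*o)*(4 + o) = (6*o)*(4 + o) = 6*o*(4 + o))
(19 + 40*(-36))*(C(J(-5, 3)) + 4) = (19 + 40*(-36))*(6*(-5*(1 - 5))*(4 - 5*(1 - 5)) + 4) = (19 - 1440)*(6*(-5*(-4))*(4 - 5*(-4)) + 4) = -1421*(6*20*(4 + 20) + 4) = -1421*(6*20*24 + 4) = -1421*(2880 + 4) = -1421*2884 = -4098164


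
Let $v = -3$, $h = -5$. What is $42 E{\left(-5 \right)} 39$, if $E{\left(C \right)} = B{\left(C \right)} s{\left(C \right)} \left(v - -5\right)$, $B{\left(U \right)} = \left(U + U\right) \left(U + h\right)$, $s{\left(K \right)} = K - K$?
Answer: $0$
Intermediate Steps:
$s{\left(K \right)} = 0$
$B{\left(U \right)} = 2 U \left(-5 + U\right)$ ($B{\left(U \right)} = \left(U + U\right) \left(U - 5\right) = 2 U \left(-5 + U\right)$)
$E{\left(C \right)} = 0$ ($E{\left(C \right)} = 2 C \left(-5 + C\right) 0 \left(-3 - -5\right) = 0 \left(-3 + 5\right) = 0 \cdot 2 = 0$)
$42 E{\left(-5 \right)} 39 = 42 \cdot 0 \cdot 39 = 0 \cdot 39 = 0$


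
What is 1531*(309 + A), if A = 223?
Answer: 814492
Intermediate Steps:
1531*(309 + A) = 1531*(309 + 223) = 1531*532 = 814492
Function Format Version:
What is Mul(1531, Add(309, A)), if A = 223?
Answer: 814492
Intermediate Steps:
Mul(1531, Add(309, A)) = Mul(1531, Add(309, 223)) = Mul(1531, 532) = 814492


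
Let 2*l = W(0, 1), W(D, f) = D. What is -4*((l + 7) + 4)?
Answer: -44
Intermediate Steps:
l = 0 (l = (1/2)*0 = 0)
-4*((l + 7) + 4) = -4*((0 + 7) + 4) = -4*(7 + 4) = -4*11 = -44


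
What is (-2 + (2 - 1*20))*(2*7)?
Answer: -280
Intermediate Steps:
(-2 + (2 - 1*20))*(2*7) = (-2 + (2 - 20))*14 = (-2 - 18)*14 = -20*14 = -280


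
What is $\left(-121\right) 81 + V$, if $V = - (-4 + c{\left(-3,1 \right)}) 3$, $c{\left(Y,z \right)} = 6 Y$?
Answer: $-9735$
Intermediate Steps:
$V = 66$ ($V = - (-4 + 6 \left(-3\right)) 3 = - (-4 - 18) 3 = \left(-1\right) \left(-22\right) 3 = 22 \cdot 3 = 66$)
$\left(-121\right) 81 + V = \left(-121\right) 81 + 66 = -9801 + 66 = -9735$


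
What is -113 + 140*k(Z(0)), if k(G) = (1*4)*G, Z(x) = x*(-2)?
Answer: -113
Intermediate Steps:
Z(x) = -2*x
k(G) = 4*G
-113 + 140*k(Z(0)) = -113 + 140*(4*(-2*0)) = -113 + 140*(4*0) = -113 + 140*0 = -113 + 0 = -113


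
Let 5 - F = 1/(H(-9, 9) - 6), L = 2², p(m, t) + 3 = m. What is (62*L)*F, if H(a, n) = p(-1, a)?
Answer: 6324/5 ≈ 1264.8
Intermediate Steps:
p(m, t) = -3 + m
L = 4
H(a, n) = -4 (H(a, n) = -3 - 1 = -4)
F = 51/10 (F = 5 - 1/(-4 - 6) = 5 - 1/(-10) = 5 - 1*(-⅒) = 5 + ⅒ = 51/10 ≈ 5.1000)
(62*L)*F = (62*4)*(51/10) = 248*(51/10) = 6324/5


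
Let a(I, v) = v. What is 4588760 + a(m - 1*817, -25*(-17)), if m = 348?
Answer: 4589185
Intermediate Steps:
4588760 + a(m - 1*817, -25*(-17)) = 4588760 - 25*(-17) = 4588760 + 425 = 4589185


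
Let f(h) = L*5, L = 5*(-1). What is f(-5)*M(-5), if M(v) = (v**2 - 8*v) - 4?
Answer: -1525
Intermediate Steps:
L = -5
f(h) = -25 (f(h) = -5*5 = -25)
M(v) = -4 + v**2 - 8*v
f(-5)*M(-5) = -25*(-4 + (-5)**2 - 8*(-5)) = -25*(-4 + 25 + 40) = -25*61 = -1525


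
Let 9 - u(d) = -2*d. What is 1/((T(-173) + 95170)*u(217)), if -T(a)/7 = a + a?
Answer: 1/43233256 ≈ 2.3130e-8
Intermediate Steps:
T(a) = -14*a (T(a) = -7*(a + a) = -14*a)
u(d) = 9 + 2*d (u(d) = 9 - (-2)*d = 9 + 2*d)
1/((T(-173) + 95170)*u(217)) = 1/((-14*(-173) + 95170)*(9 + 2*217)) = 1/((2422 + 95170)*(9 + 434)) = 1/(97592*443) = (1/97592)*(1/443) = 1/43233256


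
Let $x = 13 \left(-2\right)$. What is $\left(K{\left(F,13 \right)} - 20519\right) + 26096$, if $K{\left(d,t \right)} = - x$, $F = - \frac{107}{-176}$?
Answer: $5603$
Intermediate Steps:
$x = -26$
$F = \frac{107}{176}$ ($F = \left(-107\right) \left(- \frac{1}{176}\right) = \frac{107}{176} \approx 0.60795$)
$K{\left(d,t \right)} = 26$ ($K{\left(d,t \right)} = \left(-1\right) \left(-26\right) = 26$)
$\left(K{\left(F,13 \right)} - 20519\right) + 26096 = \left(26 - 20519\right) + 26096 = -20493 + 26096 = 5603$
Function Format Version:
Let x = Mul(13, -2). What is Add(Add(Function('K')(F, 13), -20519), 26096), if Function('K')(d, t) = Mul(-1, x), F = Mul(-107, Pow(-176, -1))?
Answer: 5603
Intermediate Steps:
x = -26
F = Rational(107, 176) (F = Mul(-107, Rational(-1, 176)) = Rational(107, 176) ≈ 0.60795)
Function('K')(d, t) = 26 (Function('K')(d, t) = Mul(-1, -26) = 26)
Add(Add(Function('K')(F, 13), -20519), 26096) = Add(Add(26, -20519), 26096) = Add(-20493, 26096) = 5603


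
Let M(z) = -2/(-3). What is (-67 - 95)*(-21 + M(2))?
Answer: 3294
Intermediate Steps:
M(z) = ⅔ (M(z) = -2*(-⅓) = ⅔)
(-67 - 95)*(-21 + M(2)) = (-67 - 95)*(-21 + ⅔) = -162*(-61/3) = 3294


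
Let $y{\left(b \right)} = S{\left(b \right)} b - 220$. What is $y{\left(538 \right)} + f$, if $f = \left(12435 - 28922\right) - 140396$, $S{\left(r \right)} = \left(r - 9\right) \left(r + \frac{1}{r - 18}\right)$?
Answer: $\frac{39769423281}{260} \approx 1.5296 \cdot 10^{8}$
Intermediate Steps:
$S{\left(r \right)} = \left(-9 + r\right) \left(r + \frac{1}{-18 + r}\right)$
$f = -156883$ ($f = \left(12435 - 28922\right) - 140396 = -16487 - 140396 = -156883$)
$y{\left(b \right)} = -220 + \frac{b \left(-9 + b^{3} - 27 b^{2} + 163 b\right)}{-18 + b}$ ($y{\left(b \right)} = \frac{-9 + b^{3} - 27 b^{2} + 163 b}{-18 + b} b - 220 = \frac{b \left(-9 + b^{3} - 27 b^{2} + 163 b\right)}{-18 + b} - 220 = -220 + \frac{b \left(-9 + b^{3} - 27 b^{2} + 163 b\right)}{-18 + b}$)
$y{\left(538 \right)} + f = \frac{3960 + 538^{4} - 123202 - 27 \cdot 538^{3} + 163 \cdot 538^{2}}{-18 + 538} - 156883 = \frac{3960 + 83777829136 - 123202 - 4204463544 + 163 \cdot 289444}{520} - 156883 = \frac{3960 + 83777829136 - 123202 - 4204463544 + 47179372}{520} - 156883 = \frac{1}{520} \cdot 79620425722 - 156883 = \frac{39810212861}{260} - 156883 = \frac{39769423281}{260}$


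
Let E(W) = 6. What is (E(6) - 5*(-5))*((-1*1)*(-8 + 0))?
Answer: 248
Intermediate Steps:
(E(6) - 5*(-5))*((-1*1)*(-8 + 0)) = (6 - 5*(-5))*((-1*1)*(-8 + 0)) = (6 + 25)*(-1*(-8)) = 31*8 = 248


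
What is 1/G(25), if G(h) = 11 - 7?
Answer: ¼ ≈ 0.25000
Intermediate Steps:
G(h) = 4
1/G(25) = 1/4 = ¼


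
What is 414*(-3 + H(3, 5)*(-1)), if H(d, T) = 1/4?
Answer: -2691/2 ≈ -1345.5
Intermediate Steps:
H(d, T) = 1/4
414*(-3 + H(3, 5)*(-1)) = 414*(-3 + (1/4)*(-1)) = 414*(-3 - 1/4) = 414*(-13/4) = -2691/2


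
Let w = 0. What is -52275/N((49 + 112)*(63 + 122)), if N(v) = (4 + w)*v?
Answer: -10455/23828 ≈ -0.43877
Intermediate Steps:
N(v) = 4*v (N(v) = (4 + 0)*v = 4*v)
-52275/N((49 + 112)*(63 + 122)) = -52275*1/(4*(49 + 112)*(63 + 122)) = -52275/(4*(161*185)) = -52275/(4*29785) = -52275/119140 = -52275*1/119140 = -10455/23828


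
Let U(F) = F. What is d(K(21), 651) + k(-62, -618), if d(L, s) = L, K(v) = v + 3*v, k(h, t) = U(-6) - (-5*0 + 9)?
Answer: 69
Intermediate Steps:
k(h, t) = -15 (k(h, t) = -6 - (-5*0 + 9) = -6 - (0 + 9) = -6 - 1*9 = -6 - 9 = -15)
K(v) = 4*v
d(K(21), 651) + k(-62, -618) = 4*21 - 15 = 84 - 15 = 69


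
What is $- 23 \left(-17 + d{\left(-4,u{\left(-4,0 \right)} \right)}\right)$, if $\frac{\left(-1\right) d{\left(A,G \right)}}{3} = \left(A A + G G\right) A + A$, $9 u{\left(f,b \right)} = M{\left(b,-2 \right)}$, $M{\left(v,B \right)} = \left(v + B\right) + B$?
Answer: $- \frac{117599}{27} \approx -4355.5$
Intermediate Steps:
$M{\left(v,B \right)} = v + 2 B$ ($M{\left(v,B \right)} = \left(B + v\right) + B = v + 2 B$)
$u{\left(f,b \right)} = - \frac{4}{9} + \frac{b}{9}$ ($u{\left(f,b \right)} = \frac{b + 2 \left(-2\right)}{9} = \frac{b - 4}{9} = \frac{-4 + b}{9} = - \frac{4}{9} + \frac{b}{9}$)
$d{\left(A,G \right)} = - 3 A - 3 A \left(A^{2} + G^{2}\right)$ ($d{\left(A,G \right)} = - 3 \left(\left(A A + G G\right) A + A\right) = - 3 \left(\left(A^{2} + G^{2}\right) A + A\right) = - 3 \left(A \left(A^{2} + G^{2}\right) + A\right) = - 3 \left(A + A \left(A^{2} + G^{2}\right)\right) = - 3 A - 3 A \left(A^{2} + G^{2}\right)$)
$- 23 \left(-17 + d{\left(-4,u{\left(-4,0 \right)} \right)}\right) = - 23 \left(-17 - - 12 \left(1 + \left(-4\right)^{2} + \left(- \frac{4}{9} + \frac{1}{9} \cdot 0\right)^{2}\right)\right) = - 23 \left(-17 - - 12 \left(1 + 16 + \left(- \frac{4}{9} + 0\right)^{2}\right)\right) = - 23 \left(-17 - - 12 \left(1 + 16 + \left(- \frac{4}{9}\right)^{2}\right)\right) = - 23 \left(-17 - - 12 \left(1 + 16 + \frac{16}{81}\right)\right) = - 23 \left(-17 - \left(-12\right) \frac{1393}{81}\right) = - 23 \left(-17 + \frac{5572}{27}\right) = \left(-23\right) \frac{5113}{27} = - \frac{117599}{27}$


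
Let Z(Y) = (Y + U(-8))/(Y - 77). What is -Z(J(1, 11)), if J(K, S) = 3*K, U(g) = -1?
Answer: 1/37 ≈ 0.027027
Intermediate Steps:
Z(Y) = (-1 + Y)/(-77 + Y) (Z(Y) = (Y - 1)/(Y - 77) = (-1 + Y)/(-77 + Y))
-Z(J(1, 11)) = -(-1 + 3*1)/(-77 + 3*1) = -(-1 + 3)/(-77 + 3) = -2/(-74) = -(-1)*2/74 = -1*(-1/37) = 1/37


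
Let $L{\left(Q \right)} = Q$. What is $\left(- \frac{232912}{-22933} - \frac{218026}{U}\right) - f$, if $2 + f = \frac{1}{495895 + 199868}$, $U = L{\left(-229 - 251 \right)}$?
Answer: $\frac{595318441887289}{1276474630320} \approx 466.38$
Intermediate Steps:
$U = -480$ ($U = -229 - 251 = -480$)
$f = - \frac{1391525}{695763}$ ($f = -2 + \frac{1}{495895 + 199868} = -2 + \frac{1}{695763} = - \frac{1391525}{695763} \approx -2.0$)
$\left(- \frac{232912}{-22933} - \frac{218026}{U}\right) - f = \left(- \frac{232912}{-22933} - \frac{218026}{-480}\right) - - \frac{1391525}{695763} = \left(\left(-232912\right) \left(- \frac{1}{22933}\right) - - \frac{109013}{240}\right) + \frac{1391525}{695763} = \left(\frac{232912}{22933} + \frac{109013}{240}\right) + \frac{1391525}{695763} = \frac{2555894009}{5503920} + \frac{1391525}{695763} = \frac{595318441887289}{1276474630320}$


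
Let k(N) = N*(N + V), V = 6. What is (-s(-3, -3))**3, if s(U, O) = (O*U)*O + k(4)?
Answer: -2197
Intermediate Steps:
k(N) = N*(6 + N) (k(N) = N*(N + 6) = N*(6 + N))
s(U, O) = 40 + U*O**2 (s(U, O) = (O*U)*O + 4*(6 + 4) = U*O**2 + 4*10 = U*O**2 + 40 = 40 + U*O**2)
(-s(-3, -3))**3 = (-(40 - 3*(-3)**2))**3 = (-(40 - 3*9))**3 = (-(40 - 27))**3 = (-1*13)**3 = (-13)**3 = -2197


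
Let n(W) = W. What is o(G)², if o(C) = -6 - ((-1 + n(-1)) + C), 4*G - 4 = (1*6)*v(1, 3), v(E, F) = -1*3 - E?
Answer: 1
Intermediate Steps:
v(E, F) = -3 - E
G = -5 (G = 1 + ((1*6)*(-3 - 1*1))/4 = 1 + (6*(-3 - 1))/4 = 1 + (6*(-4))/4 = 1 + (¼)*(-24) = 1 - 6 = -5)
o(C) = -4 - C (o(C) = -6 - ((-1 - 1) + C) = -6 - (-2 + C) = -6 + (2 - C) = -4 - C)
o(G)² = (-4 - 1*(-5))² = (-4 + 5)² = 1² = 1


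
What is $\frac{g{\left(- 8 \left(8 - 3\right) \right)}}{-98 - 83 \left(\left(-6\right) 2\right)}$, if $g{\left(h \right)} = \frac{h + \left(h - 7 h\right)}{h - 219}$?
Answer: $- \frac{100}{116291} \approx -0.00085991$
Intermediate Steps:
$g{\left(h \right)} = - \frac{5 h}{-219 + h}$ ($g{\left(h \right)} = \frac{h - 6 h}{-219 + h} = \frac{\left(-5\right) h}{-219 + h} = - \frac{5 h}{-219 + h}$)
$\frac{g{\left(- 8 \left(8 - 3\right) \right)}}{-98 - 83 \left(\left(-6\right) 2\right)} = \frac{\left(-5\right) \left(- 8 \left(8 - 3\right)\right) \frac{1}{-219 - 8 \left(8 - 3\right)}}{-98 - 83 \left(\left(-6\right) 2\right)} = \frac{\left(-5\right) \left(\left(-8\right) 5\right) \frac{1}{-219 - 40}}{-98 - -996} = \frac{\left(-5\right) \left(-40\right) \frac{1}{-219 - 40}}{-98 + 996} = \frac{\left(-5\right) \left(-40\right) \frac{1}{-259}}{898} = \left(-5\right) \left(-40\right) \left(- \frac{1}{259}\right) \frac{1}{898} = \left(- \frac{200}{259}\right) \frac{1}{898} = - \frac{100}{116291}$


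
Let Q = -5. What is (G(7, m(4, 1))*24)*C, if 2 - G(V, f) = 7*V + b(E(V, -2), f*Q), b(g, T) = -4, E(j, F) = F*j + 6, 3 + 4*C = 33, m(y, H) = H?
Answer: -7740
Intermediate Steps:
C = 15/2 (C = -¾ + (¼)*33 = -¾ + 33/4 = 15/2 ≈ 7.5000)
E(j, F) = 6 + F*j
G(V, f) = 6 - 7*V (G(V, f) = 2 - (7*V - 4) = 2 - (-4 + 7*V) = 2 + (4 - 7*V) = 6 - 7*V)
(G(7, m(4, 1))*24)*C = ((6 - 7*7)*24)*(15/2) = ((6 - 49)*24)*(15/2) = -43*24*(15/2) = -1032*15/2 = -7740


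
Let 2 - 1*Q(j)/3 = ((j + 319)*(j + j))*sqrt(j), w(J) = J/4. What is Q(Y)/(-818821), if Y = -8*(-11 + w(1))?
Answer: -6/818821 + 208980*sqrt(86)/818821 ≈ 2.3668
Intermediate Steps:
w(J) = J/4 (w(J) = J*(1/4) = J/4)
Y = 86 (Y = -8*(-11 + (1/4)*1) = -8*(-11 + 1/4) = -8*(-43/4) = 86)
Q(j) = 6 - 6*j**(3/2)*(319 + j) (Q(j) = 6 - 3*(j + 319)*(j + j)*sqrt(j) = 6 - 3*(319 + j)*(2*j)*sqrt(j) = 6 - 3*2*j*(319 + j)*sqrt(j) = 6 - 6*j**(3/2)*(319 + j))
Q(Y)/(-818821) = (6 - 164604*sqrt(86) - 44376*sqrt(86))/(-818821) = (6 - 164604*sqrt(86) - 44376*sqrt(86))*(-1/818821) = (6 - 208980*sqrt(86))*(-1/818821) = -6/818821 + 208980*sqrt(86)/818821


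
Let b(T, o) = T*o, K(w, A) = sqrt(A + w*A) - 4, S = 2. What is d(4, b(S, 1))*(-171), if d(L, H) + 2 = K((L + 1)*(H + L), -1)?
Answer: 1026 - 171*I*sqrt(31) ≈ 1026.0 - 952.09*I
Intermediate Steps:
K(w, A) = -4 + sqrt(A + A*w) (K(w, A) = sqrt(A + A*w) - 4 = -4 + sqrt(A + A*w))
d(L, H) = -6 + sqrt(-1 - (1 + L)*(H + L)) (d(L, H) = -2 + (-4 + sqrt(-(1 + (L + 1)*(H + L)))) = -2 + (-4 + sqrt(-(1 + (1 + L)*(H + L)))) = -2 + (-4 + sqrt(-1 - (1 + L)*(H + L))) = -6 + sqrt(-1 - (1 + L)*(H + L)))
d(4, b(S, 1))*(-171) = (-6 + sqrt(-1 - 2 - 1*4 - 1*4**2 - 1*2*1*4))*(-171) = (-6 + sqrt(-1 - 1*2 - 4 - 1*16 - 1*2*4))*(-171) = (-6 + sqrt(-1 - 2 - 4 - 16 - 8))*(-171) = (-6 + sqrt(-31))*(-171) = (-6 + I*sqrt(31))*(-171) = 1026 - 171*I*sqrt(31)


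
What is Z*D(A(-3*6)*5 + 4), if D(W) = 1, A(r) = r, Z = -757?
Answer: -757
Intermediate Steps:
Z*D(A(-3*6)*5 + 4) = -757*1 = -757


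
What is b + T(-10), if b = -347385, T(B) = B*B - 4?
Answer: -347289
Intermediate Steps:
T(B) = -4 + B² (T(B) = B² - 4 = -4 + B²)
b + T(-10) = -347385 + (-4 + (-10)²) = -347385 + (-4 + 100) = -347385 + 96 = -347289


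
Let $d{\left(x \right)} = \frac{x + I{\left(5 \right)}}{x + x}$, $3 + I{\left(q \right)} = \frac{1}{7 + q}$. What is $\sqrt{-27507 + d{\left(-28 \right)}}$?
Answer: $\frac{i \sqrt{15843714}}{24} \approx 165.85 i$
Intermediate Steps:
$I{\left(q \right)} = -3 + \frac{1}{7 + q}$
$d{\left(x \right)} = \frac{- \frac{35}{12} + x}{2 x}$ ($d{\left(x \right)} = \frac{x + \frac{-20 - 15}{7 + 5}}{x + x} = \frac{x + \frac{-20 - 15}{12}}{2 x} = \left(x + \frac{1}{12} \left(-35\right)\right) \frac{1}{2 x} = \left(x - \frac{35}{12}\right) \frac{1}{2 x} = \left(- \frac{35}{12} + x\right) \frac{1}{2 x} = \frac{- \frac{35}{12} + x}{2 x}$)
$\sqrt{-27507 + d{\left(-28 \right)}} = \sqrt{-27507 + \frac{-35 + 12 \left(-28\right)}{24 \left(-28\right)}} = \sqrt{-27507 + \frac{1}{24} \left(- \frac{1}{28}\right) \left(-35 - 336\right)} = \sqrt{-27507 + \frac{1}{24} \left(- \frac{1}{28}\right) \left(-371\right)} = \sqrt{-27507 + \frac{53}{96}} = \sqrt{- \frac{2640619}{96}} = \frac{i \sqrt{15843714}}{24}$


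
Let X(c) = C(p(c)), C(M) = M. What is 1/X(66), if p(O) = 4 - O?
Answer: -1/62 ≈ -0.016129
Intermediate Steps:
X(c) = 4 - c
1/X(66) = 1/(4 - 1*66) = 1/(4 - 66) = 1/(-62) = -1/62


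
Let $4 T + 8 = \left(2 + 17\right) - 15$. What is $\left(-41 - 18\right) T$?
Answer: $59$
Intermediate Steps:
$T = -1$ ($T = -2 + \frac{\left(2 + 17\right) - 15}{4} = -2 + \frac{19 - 15}{4} = -2 + \frac{1}{4} \cdot 4 = -2 + 1 = -1$)
$\left(-41 - 18\right) T = \left(-41 - 18\right) \left(-1\right) = \left(-59\right) \left(-1\right) = 59$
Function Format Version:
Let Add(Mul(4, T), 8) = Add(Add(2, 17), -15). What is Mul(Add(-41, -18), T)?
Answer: 59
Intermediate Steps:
T = -1 (T = Add(-2, Mul(Rational(1, 4), Add(Add(2, 17), -15))) = Add(-2, Mul(Rational(1, 4), Add(19, -15))) = Add(-2, Mul(Rational(1, 4), 4)) = Add(-2, 1) = -1)
Mul(Add(-41, -18), T) = Mul(Add(-41, -18), -1) = Mul(-59, -1) = 59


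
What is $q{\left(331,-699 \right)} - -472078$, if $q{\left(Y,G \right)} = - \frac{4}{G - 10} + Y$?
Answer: $\frac{334937985}{709} \approx 4.7241 \cdot 10^{5}$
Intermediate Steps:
$q{\left(Y,G \right)} = Y - \frac{4}{-10 + G}$ ($q{\left(Y,G \right)} = - \frac{4}{-10 + G} + Y = Y - \frac{4}{-10 + G}$)
$q{\left(331,-699 \right)} - -472078 = \frac{-4 - 3310 - 231369}{-10 - 699} - -472078 = \frac{-4 - 3310 - 231369}{-709} + 472078 = \left(- \frac{1}{709}\right) \left(-234683\right) + 472078 = \frac{234683}{709} + 472078 = \frac{334937985}{709}$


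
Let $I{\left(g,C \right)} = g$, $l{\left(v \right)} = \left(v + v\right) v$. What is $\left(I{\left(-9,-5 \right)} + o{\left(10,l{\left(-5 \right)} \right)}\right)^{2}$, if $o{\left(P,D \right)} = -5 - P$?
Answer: $576$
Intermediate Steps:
$l{\left(v \right)} = 2 v^{2}$ ($l{\left(v \right)} = 2 v v = 2 v^{2}$)
$\left(I{\left(-9,-5 \right)} + o{\left(10,l{\left(-5 \right)} \right)}\right)^{2} = \left(-9 - 15\right)^{2} = \left(-24\right)^{2} = 576$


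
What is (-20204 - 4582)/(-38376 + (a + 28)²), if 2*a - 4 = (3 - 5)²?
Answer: 12393/18676 ≈ 0.66358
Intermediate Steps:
a = 4 (a = 2 + (3 - 5)²/2 = 2 + (½)*(-2)² = 2 + (½)*4 = 2 + 2 = 4)
(-20204 - 4582)/(-38376 + (a + 28)²) = (-20204 - 4582)/(-38376 + (4 + 28)²) = -24786/(-38376 + 32²) = -24786/(-38376 + 1024) = -24786/(-37352) = -24786*(-1/37352) = 12393/18676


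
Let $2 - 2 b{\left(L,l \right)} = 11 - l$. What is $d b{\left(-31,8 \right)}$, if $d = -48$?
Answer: $24$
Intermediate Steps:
$b{\left(L,l \right)} = - \frac{9}{2} + \frac{l}{2}$ ($b{\left(L,l \right)} = 1 - \frac{11 - l}{2} = 1 + \left(- \frac{11}{2} + \frac{l}{2}\right) = - \frac{9}{2} + \frac{l}{2}$)
$d b{\left(-31,8 \right)} = - 48 \left(- \frac{9}{2} + \frac{1}{2} \cdot 8\right) = - 48 \left(- \frac{9}{2} + 4\right) = \left(-48\right) \left(- \frac{1}{2}\right) = 24$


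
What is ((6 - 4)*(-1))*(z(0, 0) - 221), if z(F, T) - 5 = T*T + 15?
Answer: 402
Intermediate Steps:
z(F, T) = 20 + T² (z(F, T) = 5 + (T*T + 15) = 5 + (T² + 15) = 5 + (15 + T²) = 20 + T²)
((6 - 4)*(-1))*(z(0, 0) - 221) = ((6 - 4)*(-1))*((20 + 0²) - 221) = (2*(-1))*((20 + 0) - 221) = -2*(20 - 221) = -2*(-201) = 402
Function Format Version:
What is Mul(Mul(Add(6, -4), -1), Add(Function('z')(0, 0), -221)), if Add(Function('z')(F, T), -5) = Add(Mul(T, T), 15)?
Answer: 402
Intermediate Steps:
Function('z')(F, T) = Add(20, Pow(T, 2)) (Function('z')(F, T) = Add(5, Add(Mul(T, T), 15)) = Add(5, Add(Pow(T, 2), 15)) = Add(5, Add(15, Pow(T, 2))) = Add(20, Pow(T, 2)))
Mul(Mul(Add(6, -4), -1), Add(Function('z')(0, 0), -221)) = Mul(Mul(Add(6, -4), -1), Add(Add(20, Pow(0, 2)), -221)) = Mul(Mul(2, -1), Add(Add(20, 0), -221)) = Mul(-2, Add(20, -221)) = Mul(-2, -201) = 402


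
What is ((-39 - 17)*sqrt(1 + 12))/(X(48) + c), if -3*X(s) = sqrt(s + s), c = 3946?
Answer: -165732*sqrt(13)/11678179 - 56*sqrt(78)/11678179 ≈ -0.051211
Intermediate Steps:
X(s) = -sqrt(2)*sqrt(s)/3 (X(s) = -sqrt(s + s)/3 = -sqrt(2)*sqrt(s)/3)
((-39 - 17)*sqrt(1 + 12))/(X(48) + c) = ((-39 - 17)*sqrt(1 + 12))/(-sqrt(2)*sqrt(48)/3 + 3946) = (-56*sqrt(13))/(-sqrt(2)*4*sqrt(3)/3 + 3946) = (-56*sqrt(13))/(-4*sqrt(6)/3 + 3946) = (-56*sqrt(13))/(3946 - 4*sqrt(6)/3) = -56*sqrt(13)/(3946 - 4*sqrt(6)/3)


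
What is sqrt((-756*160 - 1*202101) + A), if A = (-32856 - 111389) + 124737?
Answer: I*sqrt(342569) ≈ 585.29*I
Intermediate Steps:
A = -19508 (A = -144245 + 124737 = -19508)
sqrt((-756*160 - 1*202101) + A) = sqrt((-756*160 - 1*202101) - 19508) = sqrt((-120960 - 202101) - 19508) = sqrt(-323061 - 19508) = sqrt(-342569) = I*sqrt(342569)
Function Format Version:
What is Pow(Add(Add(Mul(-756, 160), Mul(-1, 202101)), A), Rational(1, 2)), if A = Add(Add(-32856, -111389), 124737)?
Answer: Mul(I, Pow(342569, Rational(1, 2))) ≈ Mul(585.29, I)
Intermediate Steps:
A = -19508 (A = Add(-144245, 124737) = -19508)
Pow(Add(Add(Mul(-756, 160), Mul(-1, 202101)), A), Rational(1, 2)) = Pow(Add(Add(Mul(-756, 160), Mul(-1, 202101)), -19508), Rational(1, 2)) = Pow(Add(Add(-120960, -202101), -19508), Rational(1, 2)) = Pow(Add(-323061, -19508), Rational(1, 2)) = Pow(-342569, Rational(1, 2)) = Mul(I, Pow(342569, Rational(1, 2)))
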